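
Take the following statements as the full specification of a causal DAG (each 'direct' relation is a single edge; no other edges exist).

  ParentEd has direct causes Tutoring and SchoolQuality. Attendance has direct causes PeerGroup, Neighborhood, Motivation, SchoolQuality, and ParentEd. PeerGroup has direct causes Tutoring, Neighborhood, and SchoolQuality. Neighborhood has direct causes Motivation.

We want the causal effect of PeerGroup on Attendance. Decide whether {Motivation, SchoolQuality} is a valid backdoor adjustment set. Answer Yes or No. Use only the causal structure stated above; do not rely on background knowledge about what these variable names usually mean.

Backdoor paths from PeerGroup to Attendance (paths whose first edge points into PeerGroup):
  P1: PeerGroup <- SchoolQuality -> ParentEd -> Attendance
  P2: PeerGroup <- SchoolQuality -> Attendance
  P3: PeerGroup <- Tutoring -> ParentEd <- SchoolQuality -> Attendance
  P4: PeerGroup <- Tutoring -> ParentEd -> Attendance
  P5: PeerGroup <- Neighborhood <- Motivation -> Attendance
  P6: PeerGroup <- Neighborhood -> Attendance
Condition 1 (no descendant of PeerGroup in the set): holds — descendants of PeerGroup are {Attendance}; none are in {Motivation, SchoolQuality}.
Condition 2 (every backdoor path blocked by {Motivation, SchoolQuality}):
  P1: blocked at fork node SchoolQuality ∈ conditioning set.
  P2: blocked at fork node SchoolQuality ∈ conditioning set.
  P3: blocked at collider ParentEd (neither it nor any descendant is in the conditioning set).
  P4: open — no interior node is in the conditioning set.
  P5: blocked at fork node Motivation ∈ conditioning set.
  P6: open — no interior node is in the conditioning set.
{Motivation, SchoolQuality} does not satisfy the backdoor criterion.

No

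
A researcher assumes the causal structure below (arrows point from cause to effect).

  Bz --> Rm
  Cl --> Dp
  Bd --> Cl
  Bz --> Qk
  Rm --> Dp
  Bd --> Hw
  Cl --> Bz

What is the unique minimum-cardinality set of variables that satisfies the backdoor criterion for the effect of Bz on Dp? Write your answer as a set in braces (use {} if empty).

Variables eligible for adjustment (non-descendants of Bz, excluding Bz and Dp): {Bd, Cl, Hw}.
Backdoor paths from Bz to Dp:
  P1: Bz <- Cl -> Dp
The empty set is not sufficient: P1 (Bz <- Cl -> Dp) has no collider blocking it and no conditioned non-collider, so it is open.
Try {Cl}:
  P1: blocked at fork node Cl ∈ conditioning set.
{Cl} contains no descendant of Bz and blocks every backdoor path.
No other singleton works — e.g. {Bd} leaves P1 open — so {Cl} is the unique smallest valid adjustment set.

{Cl}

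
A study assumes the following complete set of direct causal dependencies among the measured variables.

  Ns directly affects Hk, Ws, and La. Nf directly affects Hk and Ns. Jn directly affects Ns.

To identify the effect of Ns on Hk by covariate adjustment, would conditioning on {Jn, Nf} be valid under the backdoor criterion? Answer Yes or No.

Yes

Backdoor paths from Ns to Hk (paths whose first edge points into Ns):
  P1: Ns <- Nf -> Hk
Condition 1 (no descendant of Ns in the set): holds — descendants of Ns are {Hk, La, Ws}; none are in {Jn, Nf}.
Condition 2 (every backdoor path blocked by {Jn, Nf}):
  P1: blocked at fork node Nf ∈ conditioning set.
{Jn, Nf} satisfies the backdoor criterion.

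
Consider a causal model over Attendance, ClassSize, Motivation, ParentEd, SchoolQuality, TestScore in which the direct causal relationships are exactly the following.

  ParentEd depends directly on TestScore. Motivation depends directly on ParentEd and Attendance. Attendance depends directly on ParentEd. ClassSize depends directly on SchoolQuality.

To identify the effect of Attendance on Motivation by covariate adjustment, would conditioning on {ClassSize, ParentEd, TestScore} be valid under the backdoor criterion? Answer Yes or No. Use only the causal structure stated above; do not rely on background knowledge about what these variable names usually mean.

Backdoor paths from Attendance to Motivation (paths whose first edge points into Attendance):
  P1: Attendance <- ParentEd -> Motivation
Condition 1 (no descendant of Attendance in the set): holds — descendants of Attendance are {Motivation}; none are in {ClassSize, ParentEd, TestScore}.
Condition 2 (every backdoor path blocked by {ClassSize, ParentEd, TestScore}):
  P1: blocked at fork node ParentEd ∈ conditioning set.
{ClassSize, ParentEd, TestScore} satisfies the backdoor criterion.

Yes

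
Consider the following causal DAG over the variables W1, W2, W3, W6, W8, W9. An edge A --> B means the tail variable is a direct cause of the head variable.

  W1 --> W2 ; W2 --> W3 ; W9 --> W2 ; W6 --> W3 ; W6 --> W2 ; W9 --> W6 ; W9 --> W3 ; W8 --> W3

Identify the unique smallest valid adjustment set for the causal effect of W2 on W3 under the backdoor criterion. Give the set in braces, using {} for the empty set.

{W6, W9}

Variables eligible for adjustment (non-descendants of W2, excluding W2 and W3): {W1, W6, W8, W9}.
Backdoor paths from W2 to W3:
  P1: W2 <- W9 -> W6 -> W3
  P2: W2 <- W9 -> W3
  P3: W2 <- W6 <- W9 -> W3
  P4: W2 <- W6 -> W3
The empty set is not sufficient: P1 (W2 <- W9 -> W6 -> W3) has no collider blocking it and no conditioned non-collider, so it is open.
Try {W6, W9}:
  P1: blocked at fork node W9 ∈ conditioning set.
  P2: blocked at fork node W9 ∈ conditioning set.
  P3: blocked at chain node W6 ∈ conditioning set.
  P4: blocked at fork node W6 ∈ conditioning set.
{W6, W9} contains no descendant of W2 and blocks every backdoor path.
Every element of {W6, W9} is needed (dropping W6 leaves P4 open; dropping W9 leaves P2 open), so no proper subset is valid.
Among all size-2 subsets of the eligible variables, only {W6, W9} blocks every backdoor path, so it is the unique smallest valid adjustment set.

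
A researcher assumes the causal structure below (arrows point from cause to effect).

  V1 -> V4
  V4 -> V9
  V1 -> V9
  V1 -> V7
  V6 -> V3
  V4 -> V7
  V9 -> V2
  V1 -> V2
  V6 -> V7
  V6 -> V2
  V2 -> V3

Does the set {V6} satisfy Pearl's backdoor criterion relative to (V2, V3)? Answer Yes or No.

Backdoor paths from V2 to V3 (paths whose first edge points into V2):
  P1: V2 <- V1 -> V4 -> V7 <- V6 -> V3
  P2: V2 <- V1 -> V7 <- V6 -> V3
  P3: V2 <- V1 -> V9 <- V4 -> V7 <- V6 -> V3
  P4: V2 <- V6 -> V3
  P5: V2 <- V9 <- V1 -> V4 -> V7 <- V6 -> V3
  P6: V2 <- V9 <- V1 -> V7 <- V6 -> V3
  P7: V2 <- V9 <- V4 <- V1 -> V7 <- V6 -> V3
  P8: V2 <- V9 <- V4 -> V7 <- V6 -> V3
Condition 1 (no descendant of V2 in the set): holds — descendants of V2 are {V3}; none are in {V6}.
Condition 2 (every backdoor path blocked by {V6}):
  P1: blocked at collider V7 (neither it nor any descendant is in the conditioning set).
  P2: blocked at collider V7 (neither it nor any descendant is in the conditioning set).
  P3: blocked at collider V9 (neither it nor any descendant is in the conditioning set).
  P4: blocked at fork node V6 ∈ conditioning set.
  P5: blocked at collider V7 (neither it nor any descendant is in the conditioning set).
  P6: blocked at collider V7 (neither it nor any descendant is in the conditioning set).
  P7: blocked at collider V7 (neither it nor any descendant is in the conditioning set).
  P8: blocked at collider V7 (neither it nor any descendant is in the conditioning set).
{V6} satisfies the backdoor criterion.

Yes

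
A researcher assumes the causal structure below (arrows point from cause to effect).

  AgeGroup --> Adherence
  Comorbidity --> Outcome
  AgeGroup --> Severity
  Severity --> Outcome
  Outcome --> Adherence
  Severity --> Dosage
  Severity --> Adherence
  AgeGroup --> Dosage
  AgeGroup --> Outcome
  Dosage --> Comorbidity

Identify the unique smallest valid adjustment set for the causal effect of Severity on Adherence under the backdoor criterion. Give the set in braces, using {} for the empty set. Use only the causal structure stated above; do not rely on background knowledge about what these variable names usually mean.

Variables eligible for adjustment (non-descendants of Severity, excluding Severity and Adherence): {AgeGroup}.
Backdoor paths from Severity to Adherence:
  P1: Severity <- AgeGroup -> Dosage -> Comorbidity -> Outcome -> Adherence
  P2: Severity <- AgeGroup -> Outcome -> Adherence
  P3: Severity <- AgeGroup -> Adherence
The empty set is not sufficient: P1 (Severity <- AgeGroup -> Dosage -> Comorbidity -> Outcome -> Adherence) has no collider blocking it and no conditioned non-collider, so it is open.
Try {AgeGroup}:
  P1: blocked at fork node AgeGroup ∈ conditioning set.
  P2: blocked at fork node AgeGroup ∈ conditioning set.
  P3: blocked at fork node AgeGroup ∈ conditioning set.
{AgeGroup} contains no descendant of Severity and blocks every backdoor path.
{AgeGroup} is the unique smallest valid adjustment set.

{AgeGroup}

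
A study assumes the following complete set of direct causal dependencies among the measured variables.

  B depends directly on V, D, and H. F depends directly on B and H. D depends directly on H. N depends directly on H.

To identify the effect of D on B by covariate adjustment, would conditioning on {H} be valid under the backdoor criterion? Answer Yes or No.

Backdoor paths from D to B (paths whose first edge points into D):
  P1: D <- H -> B
  P2: D <- H -> F <- B
Condition 1 (no descendant of D in the set): holds — descendants of D are {B, F}; none are in {H}.
Condition 2 (every backdoor path blocked by {H}):
  P1: blocked at fork node H ∈ conditioning set.
  P2: blocked at fork node H ∈ conditioning set.
{H} satisfies the backdoor criterion.

Yes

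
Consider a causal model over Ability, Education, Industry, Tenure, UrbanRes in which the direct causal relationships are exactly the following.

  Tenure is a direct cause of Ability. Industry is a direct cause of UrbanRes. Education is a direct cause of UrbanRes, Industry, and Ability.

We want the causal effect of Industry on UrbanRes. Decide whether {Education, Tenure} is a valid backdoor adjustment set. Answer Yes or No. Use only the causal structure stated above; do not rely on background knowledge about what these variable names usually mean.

Yes

Backdoor paths from Industry to UrbanRes (paths whose first edge points into Industry):
  P1: Industry <- Education -> UrbanRes
Condition 1 (no descendant of Industry in the set): holds — descendants of Industry are {UrbanRes}; none are in {Education, Tenure}.
Condition 2 (every backdoor path blocked by {Education, Tenure}):
  P1: blocked at fork node Education ∈ conditioning set.
{Education, Tenure} satisfies the backdoor criterion.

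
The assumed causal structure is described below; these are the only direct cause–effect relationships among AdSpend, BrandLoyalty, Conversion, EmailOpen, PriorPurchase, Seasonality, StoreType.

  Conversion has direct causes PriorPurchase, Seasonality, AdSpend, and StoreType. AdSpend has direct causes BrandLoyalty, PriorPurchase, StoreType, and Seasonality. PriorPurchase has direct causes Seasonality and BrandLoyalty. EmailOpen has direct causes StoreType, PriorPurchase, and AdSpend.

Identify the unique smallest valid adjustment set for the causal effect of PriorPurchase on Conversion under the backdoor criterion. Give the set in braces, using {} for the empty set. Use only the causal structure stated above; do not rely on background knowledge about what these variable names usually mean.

{BrandLoyalty, Seasonality}

Variables eligible for adjustment (non-descendants of PriorPurchase, excluding PriorPurchase and Conversion): {BrandLoyalty, Seasonality, StoreType}.
Backdoor paths from PriorPurchase to Conversion:
  P1: PriorPurchase <- BrandLoyalty -> AdSpend <- StoreType -> Conversion
  P2: PriorPurchase <- BrandLoyalty -> AdSpend <- Seasonality -> Conversion
  P3: PriorPurchase <- BrandLoyalty -> AdSpend -> Conversion
  P4: PriorPurchase <- BrandLoyalty -> AdSpend -> EmailOpen <- StoreType -> Conversion
  P5: PriorPurchase <- Seasonality -> AdSpend <- StoreType -> Conversion
  P6: PriorPurchase <- Seasonality -> AdSpend -> Conversion
  P7: PriorPurchase <- Seasonality -> AdSpend -> EmailOpen <- StoreType -> Conversion
  P8: PriorPurchase <- Seasonality -> Conversion
The empty set is not sufficient: P3 (PriorPurchase <- BrandLoyalty -> AdSpend -> Conversion) has no collider blocking it and no conditioned non-collider, so it is open.
Try {BrandLoyalty, Seasonality}:
  P1: blocked at fork node BrandLoyalty ∈ conditioning set.
  P2: blocked at fork node BrandLoyalty ∈ conditioning set.
  P3: blocked at fork node BrandLoyalty ∈ conditioning set.
  P4: blocked at fork node BrandLoyalty ∈ conditioning set.
  P5: blocked at fork node Seasonality ∈ conditioning set.
  P6: blocked at fork node Seasonality ∈ conditioning set.
  P7: blocked at fork node Seasonality ∈ conditioning set.
  P8: blocked at fork node Seasonality ∈ conditioning set.
{BrandLoyalty, Seasonality} contains no descendant of PriorPurchase and blocks every backdoor path.
Every element of {BrandLoyalty, Seasonality} is needed (dropping BrandLoyalty leaves P3 open; dropping Seasonality leaves P6 open), so no proper subset is valid.
Among all size-2 subsets of the eligible variables, only {BrandLoyalty, Seasonality} blocks every backdoor path, so it is the unique smallest valid adjustment set.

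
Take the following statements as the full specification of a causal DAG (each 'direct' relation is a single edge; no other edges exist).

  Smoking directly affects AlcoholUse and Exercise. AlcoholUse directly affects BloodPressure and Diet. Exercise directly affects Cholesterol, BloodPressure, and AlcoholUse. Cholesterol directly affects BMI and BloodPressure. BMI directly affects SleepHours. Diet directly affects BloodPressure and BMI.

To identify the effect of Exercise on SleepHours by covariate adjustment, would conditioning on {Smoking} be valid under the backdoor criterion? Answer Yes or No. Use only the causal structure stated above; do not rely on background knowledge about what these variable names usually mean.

Backdoor paths from Exercise to SleepHours (paths whose first edge points into Exercise):
  P1: Exercise <- Smoking -> AlcoholUse -> Diet -> BMI -> SleepHours
  P2: Exercise <- Smoking -> AlcoholUse -> Diet -> BloodPressure <- Cholesterol -> BMI -> SleepHours
  P3: Exercise <- Smoking -> AlcoholUse -> BloodPressure <- Cholesterol -> BMI -> SleepHours
  P4: Exercise <- Smoking -> AlcoholUse -> BloodPressure <- Diet -> BMI -> SleepHours
Condition 1 (no descendant of Exercise in the set): holds — descendants of Exercise are {AlcoholUse, BMI, BloodPressure, Cholesterol, Diet, SleepHours}; none are in {Smoking}.
Condition 2 (every backdoor path blocked by {Smoking}):
  P1: blocked at fork node Smoking ∈ conditioning set.
  P2: blocked at fork node Smoking ∈ conditioning set.
  P3: blocked at fork node Smoking ∈ conditioning set.
  P4: blocked at fork node Smoking ∈ conditioning set.
{Smoking} satisfies the backdoor criterion.

Yes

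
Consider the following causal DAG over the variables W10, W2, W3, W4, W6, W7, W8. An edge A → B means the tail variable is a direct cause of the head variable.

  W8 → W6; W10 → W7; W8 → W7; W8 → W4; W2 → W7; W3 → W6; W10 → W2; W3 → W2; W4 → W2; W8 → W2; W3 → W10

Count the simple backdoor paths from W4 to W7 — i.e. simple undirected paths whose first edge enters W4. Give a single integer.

8

A backdoor path from W4 to W7 is any simple undirected path whose first edge points into W4 (i.e. leaves W4 via a parent).
Parents of W4: {W8}.
Enumerating:
  P1: W4 <- W8 -> W2 <- W3 -> W10 -> W7
  P2: W4 <- W8 -> W2 <- W10 -> W7
  P3: W4 <- W8 -> W2 -> W7
  P4: W4 <- W8 -> W7
  P5: W4 <- W8 -> W6 <- W3 -> W10 -> W2 -> W7
  P6: W4 <- W8 -> W6 <- W3 -> W10 -> W7
  P7: W4 <- W8 -> W6 <- W3 -> W2 <- W10 -> W7
  P8: W4 <- W8 -> W6 <- W3 -> W2 -> W7
That exhausts the simple backdoor paths. Count: 8.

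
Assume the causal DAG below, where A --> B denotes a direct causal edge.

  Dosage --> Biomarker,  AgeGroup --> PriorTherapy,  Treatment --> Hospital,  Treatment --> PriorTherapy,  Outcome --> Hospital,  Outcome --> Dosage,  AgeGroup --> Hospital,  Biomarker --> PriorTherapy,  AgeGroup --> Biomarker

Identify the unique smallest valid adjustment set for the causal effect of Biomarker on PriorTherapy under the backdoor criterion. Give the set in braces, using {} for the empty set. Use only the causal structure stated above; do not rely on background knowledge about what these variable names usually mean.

Variables eligible for adjustment (non-descendants of Biomarker, excluding Biomarker and PriorTherapy): {AgeGroup, Dosage, Hospital, Outcome, Treatment}.
Backdoor paths from Biomarker to PriorTherapy:
  P1: Biomarker <- Dosage <- Outcome -> Hospital <- AgeGroup -> PriorTherapy
  P2: Biomarker <- Dosage <- Outcome -> Hospital <- Treatment -> PriorTherapy
  P3: Biomarker <- AgeGroup -> Hospital <- Treatment -> PriorTherapy
  P4: Biomarker <- AgeGroup -> PriorTherapy
The empty set is not sufficient: P4 (Biomarker <- AgeGroup -> PriorTherapy) has no collider blocking it and no conditioned non-collider, so it is open.
Try {AgeGroup}:
  P1: blocked at collider Hospital (neither it nor any descendant is in the conditioning set).
  P2: blocked at collider Hospital (neither it nor any descendant is in the conditioning set).
  P3: blocked at fork node AgeGroup ∈ conditioning set.
  P4: blocked at fork node AgeGroup ∈ conditioning set.
{AgeGroup} contains no descendant of Biomarker and blocks every backdoor path.
No other singleton works — e.g. {Outcome} leaves P4 open — so {AgeGroup} is the unique smallest valid adjustment set.

{AgeGroup}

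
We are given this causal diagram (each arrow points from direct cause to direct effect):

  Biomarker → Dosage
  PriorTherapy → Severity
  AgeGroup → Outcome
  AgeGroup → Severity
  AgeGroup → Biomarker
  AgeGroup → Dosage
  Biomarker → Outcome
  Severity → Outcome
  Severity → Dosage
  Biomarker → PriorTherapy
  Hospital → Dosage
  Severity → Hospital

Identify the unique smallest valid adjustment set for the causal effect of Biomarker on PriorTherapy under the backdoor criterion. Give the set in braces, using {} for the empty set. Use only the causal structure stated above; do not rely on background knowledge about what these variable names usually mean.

{}

Variables eligible for adjustment (non-descendants of Biomarker, excluding Biomarker and PriorTherapy): {AgeGroup}.
Backdoor paths from Biomarker to PriorTherapy:
  P1: Biomarker <- AgeGroup -> Severity <- PriorTherapy
  P2: Biomarker <- AgeGroup -> Outcome <- Severity <- PriorTherapy
  P3: Biomarker <- AgeGroup -> Dosage <- Severity <- PriorTherapy
  P4: Biomarker <- AgeGroup -> Dosage <- Hospital <- Severity <- PriorTherapy
Each backdoor path contains an unconditioned collider, so every path is already blocked with the empty conditioning set:
  P1: blocked at collider Severity (neither it nor any descendant is in the conditioning set).
  P2: blocked at collider Outcome (neither it nor any descendant is in the conditioning set).
  P3: blocked at collider Dosage (neither it nor any descendant is in the conditioning set).
  P4: blocked at collider Dosage (neither it nor any descendant is in the conditioning set).
The empty set is therefore the unique smallest valid set.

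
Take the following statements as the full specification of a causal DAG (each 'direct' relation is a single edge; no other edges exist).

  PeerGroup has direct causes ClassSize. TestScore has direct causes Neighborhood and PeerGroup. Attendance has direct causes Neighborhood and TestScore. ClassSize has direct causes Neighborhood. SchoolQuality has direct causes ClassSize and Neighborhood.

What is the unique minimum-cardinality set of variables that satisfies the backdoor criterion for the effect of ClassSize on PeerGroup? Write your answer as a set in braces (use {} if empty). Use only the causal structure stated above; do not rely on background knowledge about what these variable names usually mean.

Variables eligible for adjustment (non-descendants of ClassSize, excluding ClassSize and PeerGroup): {Neighborhood}.
Backdoor paths from ClassSize to PeerGroup:
  P1: ClassSize <- Neighborhood -> TestScore <- PeerGroup
  P2: ClassSize <- Neighborhood -> Attendance <- TestScore <- PeerGroup
Each backdoor path contains an unconditioned collider, so every path is already blocked with the empty conditioning set:
  P1: blocked at collider TestScore (neither it nor any descendant is in the conditioning set).
  P2: blocked at collider Attendance (neither it nor any descendant is in the conditioning set).
The empty set is therefore the unique smallest valid set.

{}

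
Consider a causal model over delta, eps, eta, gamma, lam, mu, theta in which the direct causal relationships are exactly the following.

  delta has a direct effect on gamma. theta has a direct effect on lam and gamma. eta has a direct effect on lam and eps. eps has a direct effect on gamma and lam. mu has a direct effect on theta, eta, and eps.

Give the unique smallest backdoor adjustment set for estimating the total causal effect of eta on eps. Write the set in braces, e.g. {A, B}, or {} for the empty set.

{mu}

Variables eligible for adjustment (non-descendants of eta, excluding eta and eps): {delta, mu, theta}.
Backdoor paths from eta to eps:
  P1: eta <- mu -> theta -> lam <- eps
  P2: eta <- mu -> theta -> gamma <- eps
  P3: eta <- mu -> eps
The empty set is not sufficient: P3 (eta <- mu -> eps) has no collider blocking it and no conditioned non-collider, so it is open.
Try {mu}:
  P1: blocked at fork node mu ∈ conditioning set.
  P2: blocked at fork node mu ∈ conditioning set.
  P3: blocked at fork node mu ∈ conditioning set.
{mu} contains no descendant of eta and blocks every backdoor path.
No other singleton works — e.g. {theta} leaves P3 open — so {mu} is the unique smallest valid adjustment set.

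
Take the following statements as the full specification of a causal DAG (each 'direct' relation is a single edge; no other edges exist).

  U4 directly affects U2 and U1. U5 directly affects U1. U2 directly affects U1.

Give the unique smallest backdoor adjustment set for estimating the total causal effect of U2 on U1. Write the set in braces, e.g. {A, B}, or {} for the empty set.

Variables eligible for adjustment (non-descendants of U2, excluding U2 and U1): {U4, U5}.
Backdoor paths from U2 to U1:
  P1: U2 <- U4 -> U1
The empty set is not sufficient: P1 (U2 <- U4 -> U1) has no collider blocking it and no conditioned non-collider, so it is open.
Try {U4}:
  P1: blocked at fork node U4 ∈ conditioning set.
{U4} contains no descendant of U2 and blocks every backdoor path.
No other singleton works — e.g. {U5} leaves P1 open — so {U4} is the unique smallest valid adjustment set.

{U4}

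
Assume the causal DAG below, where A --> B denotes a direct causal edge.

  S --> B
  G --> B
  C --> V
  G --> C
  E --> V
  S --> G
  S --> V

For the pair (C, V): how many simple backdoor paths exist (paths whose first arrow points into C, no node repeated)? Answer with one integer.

2

A backdoor path from C to V is any simple undirected path whose first edge points into C (i.e. leaves C via a parent).
Parents of C: {G}.
Enumerating:
  P1: C <- G <- S -> V
  P2: C <- G -> B <- S -> V
That exhausts the simple backdoor paths. Count: 2.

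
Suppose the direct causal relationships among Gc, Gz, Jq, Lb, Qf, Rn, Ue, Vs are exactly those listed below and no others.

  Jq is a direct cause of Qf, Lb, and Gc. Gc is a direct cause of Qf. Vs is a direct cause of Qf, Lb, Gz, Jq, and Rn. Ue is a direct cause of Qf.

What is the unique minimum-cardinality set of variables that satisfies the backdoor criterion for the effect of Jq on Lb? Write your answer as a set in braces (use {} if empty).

{Vs}

Variables eligible for adjustment (non-descendants of Jq, excluding Jq and Lb): {Gz, Rn, Ue, Vs}.
Backdoor paths from Jq to Lb:
  P1: Jq <- Vs -> Lb
The empty set is not sufficient: P1 (Jq <- Vs -> Lb) has no collider blocking it and no conditioned non-collider, so it is open.
Try {Vs}:
  P1: blocked at fork node Vs ∈ conditioning set.
{Vs} contains no descendant of Jq and blocks every backdoor path.
No other singleton works — e.g. {Rn} leaves P1 open — so {Vs} is the unique smallest valid adjustment set.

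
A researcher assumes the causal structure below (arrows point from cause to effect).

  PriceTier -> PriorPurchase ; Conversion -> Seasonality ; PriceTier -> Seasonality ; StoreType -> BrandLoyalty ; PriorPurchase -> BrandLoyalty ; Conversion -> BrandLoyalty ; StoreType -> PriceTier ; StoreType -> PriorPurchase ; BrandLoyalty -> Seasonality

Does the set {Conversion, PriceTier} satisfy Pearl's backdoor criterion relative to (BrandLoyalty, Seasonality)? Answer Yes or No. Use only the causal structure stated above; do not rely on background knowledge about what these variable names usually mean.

Yes

Backdoor paths from BrandLoyalty to Seasonality (paths whose first edge points into BrandLoyalty):
  P1: BrandLoyalty <- StoreType -> PriceTier -> Seasonality
  P2: BrandLoyalty <- StoreType -> PriorPurchase <- PriceTier -> Seasonality
  P3: BrandLoyalty <- Conversion -> Seasonality
  P4: BrandLoyalty <- PriorPurchase <- StoreType -> PriceTier -> Seasonality
  P5: BrandLoyalty <- PriorPurchase <- PriceTier -> Seasonality
Condition 1 (no descendant of BrandLoyalty in the set): holds — descendants of BrandLoyalty are {Seasonality}; none are in {Conversion, PriceTier}.
Condition 2 (every backdoor path blocked by {Conversion, PriceTier}):
  P1: blocked at chain node PriceTier ∈ conditioning set.
  P2: blocked at collider PriorPurchase (neither it nor any descendant is in the conditioning set).
  P3: blocked at fork node Conversion ∈ conditioning set.
  P4: blocked at chain node PriceTier ∈ conditioning set.
  P5: blocked at fork node PriceTier ∈ conditioning set.
{Conversion, PriceTier} satisfies the backdoor criterion.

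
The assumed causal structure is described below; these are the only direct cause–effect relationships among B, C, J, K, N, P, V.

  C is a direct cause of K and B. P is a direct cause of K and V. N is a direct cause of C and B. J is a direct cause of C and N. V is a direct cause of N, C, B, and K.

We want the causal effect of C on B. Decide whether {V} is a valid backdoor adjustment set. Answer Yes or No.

Backdoor paths from C to B (paths whose first edge points into C):
  P1: C <- J -> N <- V -> B
  P2: C <- J -> N -> B
  P3: C <- V -> N -> B
  P4: C <- V -> B
  P5: C <- N <- V -> B
  P6: C <- N -> B
Condition 1 (no descendant of C in the set): holds — descendants of C are {B, K}; none are in {V}.
Condition 2 (every backdoor path blocked by {V}):
  P1: blocked at collider N (neither it nor any descendant is in the conditioning set).
  P2: open — no interior node is in the conditioning set.
  P3: blocked at fork node V ∈ conditioning set.
  P4: blocked at fork node V ∈ conditioning set.
  P5: blocked at fork node V ∈ conditioning set.
  P6: open — no interior node is in the conditioning set.
{V} does not satisfy the backdoor criterion.

No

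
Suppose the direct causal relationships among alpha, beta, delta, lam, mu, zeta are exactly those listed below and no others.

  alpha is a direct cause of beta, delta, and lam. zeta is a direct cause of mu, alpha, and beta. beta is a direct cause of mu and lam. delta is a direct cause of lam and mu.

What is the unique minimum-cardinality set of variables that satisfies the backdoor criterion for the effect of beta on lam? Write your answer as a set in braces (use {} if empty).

Variables eligible for adjustment (non-descendants of beta, excluding beta and lam): {alpha, delta, zeta}.
Backdoor paths from beta to lam:
  P1: beta <- zeta -> alpha -> delta -> lam
  P2: beta <- zeta -> alpha -> lam
  P3: beta <- zeta -> mu <- delta <- alpha -> lam
  P4: beta <- zeta -> mu <- delta -> lam
  P5: beta <- alpha <- zeta -> mu <- delta -> lam
  P6: beta <- alpha -> delta -> lam
  P7: beta <- alpha -> lam
The empty set is not sufficient: P1 (beta <- zeta -> alpha -> delta -> lam) has no collider blocking it and no conditioned non-collider, so it is open.
Try {alpha}:
  P1: blocked at chain node alpha ∈ conditioning set.
  P2: blocked at chain node alpha ∈ conditioning set.
  P3: blocked at collider mu (neither it nor any descendant is in the conditioning set).
  P4: blocked at collider mu (neither it nor any descendant is in the conditioning set).
  P5: blocked at chain node alpha ∈ conditioning set.
  P6: blocked at fork node alpha ∈ conditioning set.
  P7: blocked at fork node alpha ∈ conditioning set.
{alpha} contains no descendant of beta and blocks every backdoor path.
No other singleton works — e.g. {zeta} leaves P6 open — so {alpha} is the unique smallest valid adjustment set.

{alpha}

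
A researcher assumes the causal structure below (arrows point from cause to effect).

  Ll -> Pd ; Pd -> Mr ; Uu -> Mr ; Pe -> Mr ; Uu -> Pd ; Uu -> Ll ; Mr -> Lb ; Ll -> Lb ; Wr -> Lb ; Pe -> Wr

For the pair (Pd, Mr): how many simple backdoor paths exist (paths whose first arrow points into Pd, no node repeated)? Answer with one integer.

6

A backdoor path from Pd to Mr is any simple undirected path whose first edge points into Pd (i.e. leaves Pd via a parent).
Parents of Pd: {Ll, Uu}.
Enumerating:
  P1: Pd <- Uu -> Ll -> Lb <- Wr <- Pe -> Mr
  P2: Pd <- Uu -> Ll -> Lb <- Mr
  P3: Pd <- Uu -> Mr
  P4: Pd <- Ll <- Uu -> Mr
  P5: Pd <- Ll -> Lb <- Wr <- Pe -> Mr
  P6: Pd <- Ll -> Lb <- Mr
That exhausts the simple backdoor paths. Count: 6.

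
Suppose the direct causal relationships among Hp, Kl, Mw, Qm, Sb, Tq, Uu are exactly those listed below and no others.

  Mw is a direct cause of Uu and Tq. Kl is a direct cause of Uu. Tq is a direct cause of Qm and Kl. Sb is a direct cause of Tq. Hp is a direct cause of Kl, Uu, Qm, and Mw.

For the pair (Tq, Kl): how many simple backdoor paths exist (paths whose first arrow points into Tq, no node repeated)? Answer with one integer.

A backdoor path from Tq to Kl is any simple undirected path whose first edge points into Tq (i.e. leaves Tq via a parent).
Parents of Tq: {Mw, Sb}.
Enumerating:
  P1: Tq <- Mw <- Hp -> Kl
  P2: Tq <- Mw <- Hp -> Uu <- Kl
  P3: Tq <- Mw -> Uu <- Hp -> Kl
  P4: Tq <- Mw -> Uu <- Kl
That exhausts the simple backdoor paths. Count: 4.

4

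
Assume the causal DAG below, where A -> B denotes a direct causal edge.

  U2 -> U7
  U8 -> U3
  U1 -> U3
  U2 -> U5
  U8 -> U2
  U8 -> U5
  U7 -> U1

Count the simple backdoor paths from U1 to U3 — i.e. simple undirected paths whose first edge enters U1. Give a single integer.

A backdoor path from U1 to U3 is any simple undirected path whose first edge points into U1 (i.e. leaves U1 via a parent).
Parents of U1: {U7}.
Enumerating:
  P1: U1 <- U7 <- U2 <- U8 -> U3
  P2: U1 <- U7 <- U2 -> U5 <- U8 -> U3
That exhausts the simple backdoor paths. Count: 2.

2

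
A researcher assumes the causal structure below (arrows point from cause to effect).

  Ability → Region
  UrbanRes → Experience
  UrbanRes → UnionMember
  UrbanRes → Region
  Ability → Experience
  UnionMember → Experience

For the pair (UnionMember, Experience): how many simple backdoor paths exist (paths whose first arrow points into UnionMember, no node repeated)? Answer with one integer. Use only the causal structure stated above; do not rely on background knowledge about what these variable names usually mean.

A backdoor path from UnionMember to Experience is any simple undirected path whose first edge points into UnionMember (i.e. leaves UnionMember via a parent).
Parents of UnionMember: {UrbanRes}.
Enumerating:
  P1: UnionMember <- UrbanRes -> Experience
  P2: UnionMember <- UrbanRes -> Region <- Ability -> Experience
That exhausts the simple backdoor paths. Count: 2.

2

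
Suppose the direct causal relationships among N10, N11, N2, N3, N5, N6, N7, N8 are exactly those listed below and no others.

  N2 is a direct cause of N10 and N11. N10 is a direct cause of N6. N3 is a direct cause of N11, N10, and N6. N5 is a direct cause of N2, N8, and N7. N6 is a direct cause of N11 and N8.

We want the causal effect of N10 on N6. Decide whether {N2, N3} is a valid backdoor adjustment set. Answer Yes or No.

Yes

Backdoor paths from N10 to N6 (paths whose first edge points into N10):
  P1: N10 <- N3 -> N6
  P2: N10 <- N3 -> N11 <- N2 <- N5 -> N8 <- N6
  P3: N10 <- N3 -> N11 <- N6
  P4: N10 <- N2 <- N5 -> N8 <- N6
  P5: N10 <- N2 -> N11 <- N3 -> N6
  P6: N10 <- N2 -> N11 <- N6
Condition 1 (no descendant of N10 in the set): holds — descendants of N10 are {N11, N6, N8}; none are in {N2, N3}.
Condition 2 (every backdoor path blocked by {N2, N3}):
  P1: blocked at fork node N3 ∈ conditioning set.
  P2: blocked at fork node N3 ∈ conditioning set.
  P3: blocked at fork node N3 ∈ conditioning set.
  P4: blocked at chain node N2 ∈ conditioning set.
  P5: blocked at fork node N2 ∈ conditioning set.
  P6: blocked at fork node N2 ∈ conditioning set.
{N2, N3} satisfies the backdoor criterion.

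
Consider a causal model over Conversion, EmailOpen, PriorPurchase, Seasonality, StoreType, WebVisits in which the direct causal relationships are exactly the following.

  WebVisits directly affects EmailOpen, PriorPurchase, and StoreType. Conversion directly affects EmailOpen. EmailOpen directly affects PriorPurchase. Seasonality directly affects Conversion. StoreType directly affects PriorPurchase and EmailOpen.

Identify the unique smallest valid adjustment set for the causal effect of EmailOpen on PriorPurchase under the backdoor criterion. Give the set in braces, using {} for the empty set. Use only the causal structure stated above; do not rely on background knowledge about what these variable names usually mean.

{StoreType, WebVisits}

Variables eligible for adjustment (non-descendants of EmailOpen, excluding EmailOpen and PriorPurchase): {Conversion, Seasonality, StoreType, WebVisits}.
Backdoor paths from EmailOpen to PriorPurchase:
  P1: EmailOpen <- WebVisits -> StoreType -> PriorPurchase
  P2: EmailOpen <- WebVisits -> PriorPurchase
  P3: EmailOpen <- StoreType <- WebVisits -> PriorPurchase
  P4: EmailOpen <- StoreType -> PriorPurchase
The empty set is not sufficient: P1 (EmailOpen <- WebVisits -> StoreType -> PriorPurchase) has no collider blocking it and no conditioned non-collider, so it is open.
Try {StoreType, WebVisits}:
  P1: blocked at fork node WebVisits ∈ conditioning set.
  P2: blocked at fork node WebVisits ∈ conditioning set.
  P3: blocked at chain node StoreType ∈ conditioning set.
  P4: blocked at fork node StoreType ∈ conditioning set.
{StoreType, WebVisits} contains no descendant of EmailOpen and blocks every backdoor path.
Every element of {StoreType, WebVisits} is needed (dropping StoreType leaves P4 open; dropping WebVisits leaves P2 open), so no proper subset is valid.
Among all size-2 subsets of the eligible variables, only {StoreType, WebVisits} blocks every backdoor path, so it is the unique smallest valid adjustment set.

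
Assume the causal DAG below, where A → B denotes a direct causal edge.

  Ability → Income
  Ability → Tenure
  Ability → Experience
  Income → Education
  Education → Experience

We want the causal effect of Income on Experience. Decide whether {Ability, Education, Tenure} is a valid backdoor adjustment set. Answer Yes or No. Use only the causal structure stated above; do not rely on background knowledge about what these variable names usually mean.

Backdoor paths from Income to Experience (paths whose first edge points into Income):
  P1: Income <- Ability -> Experience
Condition 1 (no descendant of Income in the set): FAILS — Education is a descendant of Income.
Condition 2 (every backdoor path blocked by {Ability, Education, Tenure}):
  P1: blocked at fork node Ability ∈ conditioning set.
{Ability, Education, Tenure} does not satisfy the backdoor criterion.

No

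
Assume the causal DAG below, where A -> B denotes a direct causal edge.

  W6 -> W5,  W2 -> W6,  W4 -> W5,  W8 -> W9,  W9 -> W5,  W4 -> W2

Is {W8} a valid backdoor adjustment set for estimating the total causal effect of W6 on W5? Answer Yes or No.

No

Backdoor paths from W6 to W5 (paths whose first edge points into W6):
  P1: W6 <- W2 <- W4 -> W5
Condition 1 (no descendant of W6 in the set): holds — descendants of W6 are {W5}; none are in {W8}.
Condition 2 (every backdoor path blocked by {W8}):
  P1: open — no interior node is in the conditioning set.
{W8} does not satisfy the backdoor criterion.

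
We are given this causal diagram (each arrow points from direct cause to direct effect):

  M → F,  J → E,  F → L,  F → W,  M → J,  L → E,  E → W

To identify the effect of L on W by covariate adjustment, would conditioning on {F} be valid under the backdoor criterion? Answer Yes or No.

Yes

Backdoor paths from L to W (paths whose first edge points into L):
  P1: L <- F <- M -> J -> E -> W
  P2: L <- F -> W
Condition 1 (no descendant of L in the set): holds — descendants of L are {E, W}; none are in {F}.
Condition 2 (every backdoor path blocked by {F}):
  P1: blocked at chain node F ∈ conditioning set.
  P2: blocked at fork node F ∈ conditioning set.
{F} satisfies the backdoor criterion.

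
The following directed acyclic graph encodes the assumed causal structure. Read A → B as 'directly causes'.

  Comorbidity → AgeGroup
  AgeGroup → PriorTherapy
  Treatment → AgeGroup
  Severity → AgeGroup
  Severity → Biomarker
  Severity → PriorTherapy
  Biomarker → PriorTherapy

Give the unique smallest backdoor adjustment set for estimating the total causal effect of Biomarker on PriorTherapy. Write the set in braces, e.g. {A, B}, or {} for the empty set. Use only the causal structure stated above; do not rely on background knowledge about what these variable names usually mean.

{Severity}

Variables eligible for adjustment (non-descendants of Biomarker, excluding Biomarker and PriorTherapy): {AgeGroup, Comorbidity, Severity, Treatment}.
Backdoor paths from Biomarker to PriorTherapy:
  P1: Biomarker <- Severity -> AgeGroup -> PriorTherapy
  P2: Biomarker <- Severity -> PriorTherapy
The empty set is not sufficient: P1 (Biomarker <- Severity -> AgeGroup -> PriorTherapy) has no collider blocking it and no conditioned non-collider, so it is open.
Try {Severity}:
  P1: blocked at fork node Severity ∈ conditioning set.
  P2: blocked at fork node Severity ∈ conditioning set.
{Severity} contains no descendant of Biomarker and blocks every backdoor path.
No other singleton works — e.g. {Comorbidity} leaves P1 open — so {Severity} is the unique smallest valid adjustment set.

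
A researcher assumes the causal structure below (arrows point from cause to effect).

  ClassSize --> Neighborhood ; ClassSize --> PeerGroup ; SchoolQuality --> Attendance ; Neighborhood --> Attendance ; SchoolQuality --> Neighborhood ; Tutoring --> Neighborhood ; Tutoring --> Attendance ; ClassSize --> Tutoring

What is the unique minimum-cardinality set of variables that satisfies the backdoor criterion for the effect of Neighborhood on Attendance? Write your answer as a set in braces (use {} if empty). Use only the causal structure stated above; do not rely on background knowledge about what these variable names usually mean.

Variables eligible for adjustment (non-descendants of Neighborhood, excluding Neighborhood and Attendance): {ClassSize, PeerGroup, SchoolQuality, Tutoring}.
Backdoor paths from Neighborhood to Attendance:
  P1: Neighborhood <- ClassSize -> Tutoring -> Attendance
  P2: Neighborhood <- Tutoring -> Attendance
  P3: Neighborhood <- SchoolQuality -> Attendance
The empty set is not sufficient: P1 (Neighborhood <- ClassSize -> Tutoring -> Attendance) has no collider blocking it and no conditioned non-collider, so it is open.
Try {SchoolQuality, Tutoring}:
  P1: blocked at chain node Tutoring ∈ conditioning set.
  P2: blocked at fork node Tutoring ∈ conditioning set.
  P3: blocked at fork node SchoolQuality ∈ conditioning set.
{SchoolQuality, Tutoring} contains no descendant of Neighborhood and blocks every backdoor path.
Every element of {SchoolQuality, Tutoring} is needed (dropping SchoolQuality leaves P3 open; dropping Tutoring leaves P1 open), so no proper subset is valid.
Among all size-2 subsets of the eligible variables, only {SchoolQuality, Tutoring} blocks every backdoor path, so it is the unique smallest valid adjustment set.

{SchoolQuality, Tutoring}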